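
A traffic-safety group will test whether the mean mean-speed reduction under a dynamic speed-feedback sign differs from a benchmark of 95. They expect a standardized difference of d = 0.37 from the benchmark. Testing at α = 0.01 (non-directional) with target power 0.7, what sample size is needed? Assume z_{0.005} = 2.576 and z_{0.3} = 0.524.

For a one-sample test: n = ((z_{α/2} + z_β) / d)².
z_{α/2} + z_β = 2.576 + 0.524 = 3.100.
n = (3.100 / 0.37)² = 8.378² = 70.20.
Round up.

n = 71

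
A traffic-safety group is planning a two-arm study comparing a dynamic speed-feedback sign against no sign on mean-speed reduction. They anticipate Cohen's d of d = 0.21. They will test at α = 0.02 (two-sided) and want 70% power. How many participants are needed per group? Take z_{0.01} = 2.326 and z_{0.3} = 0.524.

n = 369 per group

For two independent groups with equal n: n = 2·((z_{α/2} + z_β) / d)².
z_{α/2} + z_β = 2.326 + 0.524 = 2.850.
n = 2 × (2.850 / 0.21)² = 2 × 13.571² = 2 × 184.18 = 368.4.
Round up to the next whole participant.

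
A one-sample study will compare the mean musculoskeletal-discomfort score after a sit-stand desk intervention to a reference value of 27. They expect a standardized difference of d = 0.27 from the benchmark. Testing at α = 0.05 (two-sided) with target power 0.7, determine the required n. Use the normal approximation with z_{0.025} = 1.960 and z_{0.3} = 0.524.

For a one-sample test: n = ((z_{α/2} + z_β) / d)².
z_{α/2} + z_β = 1.960 + 0.524 = 2.484.
n = (2.484 / 0.27)² = 9.200² = 84.64.
Round up.

n = 85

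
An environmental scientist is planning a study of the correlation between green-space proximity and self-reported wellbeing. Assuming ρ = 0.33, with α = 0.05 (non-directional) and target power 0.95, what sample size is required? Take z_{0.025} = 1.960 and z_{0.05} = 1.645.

Fisher's z: C = ½·ln((1+r)/(1−r)) = ½·ln(1.9851) = 0.3428.
n = ((z_{α/2} + z_β)/C)² + 3.
(1.960 + 1.645) / 0.3428 = 3.605 / 0.3428 = 10.516.
n = 10.516² + 3 = 110.59 + 3 = 113.6.
Round up.

n = 114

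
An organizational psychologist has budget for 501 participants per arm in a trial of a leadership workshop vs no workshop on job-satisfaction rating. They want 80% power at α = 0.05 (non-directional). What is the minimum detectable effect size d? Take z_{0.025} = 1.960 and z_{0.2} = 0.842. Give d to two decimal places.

d_min ≈ 0.18

For two independent groups of n = 501 each: d_min = (z_{α/2} + z_β)·√(2/n).
z-sum = 1.960 + 0.842 = 2.802.
d_min = 2.802 × √(2/501) = 2.802 × 0.0632 = 0.177.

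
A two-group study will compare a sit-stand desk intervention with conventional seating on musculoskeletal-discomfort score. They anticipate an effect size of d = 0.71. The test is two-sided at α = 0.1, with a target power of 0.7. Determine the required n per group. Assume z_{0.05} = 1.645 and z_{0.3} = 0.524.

n = 19 per group

For two independent groups with equal n: n = 2·((z_{α/2} + z_β) / d)².
z_{α/2} + z_β = 1.645 + 0.524 = 2.169.
n = 2 × (2.169 / 0.71)² = 2 × 3.055² = 2 × 9.33 = 18.7.
Round up to the next whole participant.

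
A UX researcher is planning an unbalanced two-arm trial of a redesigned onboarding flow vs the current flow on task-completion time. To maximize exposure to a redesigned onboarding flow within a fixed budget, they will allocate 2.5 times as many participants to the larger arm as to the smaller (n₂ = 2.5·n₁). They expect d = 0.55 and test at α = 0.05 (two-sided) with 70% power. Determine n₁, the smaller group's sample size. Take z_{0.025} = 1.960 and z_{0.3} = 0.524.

n₁ = 29

With allocation ratio k = n₂/n₁ = 2.5, Var(x̄₁−x̄₂) = σ²(1/n₁ + 1/(k·n₁)) = σ²·(k+1)/(k·n₁).
So n₁ = (1 + 1/k)·((z_{α/2} + z_β)/d)² = 1.400 × (2.484/0.55)².
n₁ = 1.400 × 20.40 = 28.6.
Round up: n₁ = 29, giving n₂ = ⌈2.5 × 29⌉ = ⌈72.5⌉ = 73.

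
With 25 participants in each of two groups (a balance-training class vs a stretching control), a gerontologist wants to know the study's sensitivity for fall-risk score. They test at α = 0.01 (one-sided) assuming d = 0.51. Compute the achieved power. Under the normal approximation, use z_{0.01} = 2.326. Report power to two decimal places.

For two equal groups, power = Φ(d·√(n/2) − z_{α}).
d·√(n/2) = 0.51 × √(25/2) = 0.51 × 3.536 = 1.803.
z_β = 1.803 − 2.326 = -0.523.
Power = Φ(-0.523) = 0.301.

power ≈ 0.30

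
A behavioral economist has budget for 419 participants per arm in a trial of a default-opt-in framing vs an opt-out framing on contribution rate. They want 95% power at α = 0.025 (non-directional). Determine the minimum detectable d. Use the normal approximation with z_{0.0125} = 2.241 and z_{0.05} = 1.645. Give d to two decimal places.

d_min ≈ 0.27

For two independent groups of n = 419 each: d_min = (z_{α/2} + z_β)·√(2/n).
z-sum = 2.241 + 1.645 = 3.886.
d_min = 3.886 × √(2/419) = 3.886 × 0.0691 = 0.268.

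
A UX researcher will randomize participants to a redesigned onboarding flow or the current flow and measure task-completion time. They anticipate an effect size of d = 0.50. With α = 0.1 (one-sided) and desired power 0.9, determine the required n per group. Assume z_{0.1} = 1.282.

For two independent groups with equal n: n = 2·((z_{α} + z_β) / d)².
z_{α} + z_β = 1.282 + 1.282 = 2.564.
n = 2 × (2.564 / 0.50)² = 2 × 5.128² = 2 × 26.30 = 52.6.
Round up to the next whole participant.

n = 53 per group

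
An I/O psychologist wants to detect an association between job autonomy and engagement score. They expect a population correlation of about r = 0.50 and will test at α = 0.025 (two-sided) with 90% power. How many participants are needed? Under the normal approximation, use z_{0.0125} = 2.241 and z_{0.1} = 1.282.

Fisher's z: C = ½·ln((1+r)/(1−r)) = ½·ln(3.0000) = 0.5493.
n = ((z_{α/2} + z_β)/C)² + 3.
(2.241 + 1.282) / 0.5493 = 3.523 / 0.5493 = 6.414.
n = 6.414² + 3 = 41.13 + 3 = 44.1.
Round up.

n = 45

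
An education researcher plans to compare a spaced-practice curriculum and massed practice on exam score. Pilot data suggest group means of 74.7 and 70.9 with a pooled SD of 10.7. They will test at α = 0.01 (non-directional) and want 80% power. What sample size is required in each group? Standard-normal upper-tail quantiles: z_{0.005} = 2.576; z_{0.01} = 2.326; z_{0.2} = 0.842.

Cohen's d = |M₁ − M₂| / SD_pooled = |74.7 − 70.9| / 10.7 = 3.8 / 10.7 = 0.355.
For two independent groups with equal n: n = 2·((z_{α/2} + z_β) / d)².
z_{α/2} + z_β = 2.576 + 0.842 = 3.418.
n = 2 × (3.418 / 0.355)² = 2 × 9.628² = 2 × 92.70 = 185.4.
Round up to the next whole participant.

n = 186 per group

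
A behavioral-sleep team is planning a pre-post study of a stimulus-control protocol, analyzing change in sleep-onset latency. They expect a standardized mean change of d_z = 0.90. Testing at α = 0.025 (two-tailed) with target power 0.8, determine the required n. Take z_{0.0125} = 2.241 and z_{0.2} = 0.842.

n = 12 pairs

For a paired (one-sample on differences) test: n = ((z_{α/2} + z_β) / d)².
z_{α/2} + z_β = 2.241 + 0.842 = 3.083.
n = (3.083 / 0.90)² = 3.426² = 11.73.
Round up.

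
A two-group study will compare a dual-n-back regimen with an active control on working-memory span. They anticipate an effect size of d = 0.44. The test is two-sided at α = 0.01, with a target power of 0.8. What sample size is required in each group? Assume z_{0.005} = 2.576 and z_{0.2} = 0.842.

For two independent groups with equal n: n = 2·((z_{α/2} + z_β) / d)².
z_{α/2} + z_β = 2.576 + 0.842 = 3.418.
n = 2 × (3.418 / 0.44)² = 2 × 7.768² = 2 × 60.34 = 120.7.
Round up to the next whole participant.

n = 121 per group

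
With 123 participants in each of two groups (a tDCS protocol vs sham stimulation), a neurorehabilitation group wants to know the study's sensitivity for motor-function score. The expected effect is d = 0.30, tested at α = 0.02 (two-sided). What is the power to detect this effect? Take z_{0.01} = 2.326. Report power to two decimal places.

For two equal groups, power = Φ(d·√(n/2) − z_{α/2}).
d·√(n/2) = 0.30 × √(123/2) = 0.30 × 7.842 = 2.353.
z_β = 2.353 − 2.326 = 0.027.
Power = Φ(0.027) = 0.511.

power ≈ 0.51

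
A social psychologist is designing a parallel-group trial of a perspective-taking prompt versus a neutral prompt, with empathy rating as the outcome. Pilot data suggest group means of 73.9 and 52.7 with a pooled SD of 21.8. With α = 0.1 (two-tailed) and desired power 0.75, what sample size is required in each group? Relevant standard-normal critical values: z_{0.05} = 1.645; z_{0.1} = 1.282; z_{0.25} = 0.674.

Cohen's d = |M₁ − M₂| / SD_pooled = |73.9 − 52.7| / 21.8 = 21.2 / 21.8 = 0.972.
For two independent groups with equal n: n = 2·((z_{α/2} + z_β) / d)².
z_{α/2} + z_β = 1.645 + 0.674 = 2.319.
n = 2 × (2.319 / 0.972)² = 2 × 2.386² = 2 × 5.69 = 11.4.
Round up to the next whole participant.

n = 12 per group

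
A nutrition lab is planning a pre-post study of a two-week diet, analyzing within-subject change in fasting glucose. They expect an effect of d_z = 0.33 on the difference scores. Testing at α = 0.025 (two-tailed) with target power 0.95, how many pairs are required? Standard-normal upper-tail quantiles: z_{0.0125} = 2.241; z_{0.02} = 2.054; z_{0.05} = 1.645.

n = 139 pairs

For a paired (one-sample on differences) test: n = ((z_{α/2} + z_β) / d)².
z_{α/2} + z_β = 2.241 + 1.645 = 3.886.
n = (3.886 / 0.33)² = 11.776² = 138.67.
Round up.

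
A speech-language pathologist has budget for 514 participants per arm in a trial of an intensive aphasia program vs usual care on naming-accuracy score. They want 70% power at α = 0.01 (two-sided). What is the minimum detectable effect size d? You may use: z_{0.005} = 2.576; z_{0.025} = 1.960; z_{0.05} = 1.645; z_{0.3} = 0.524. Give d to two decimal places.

For two independent groups of n = 514 each: d_min = (z_{α/2} + z_β)·√(2/n).
z-sum = 2.576 + 0.524 = 3.100.
d_min = 3.100 × √(2/514) = 3.100 × 0.0624 = 0.193.

d_min ≈ 0.19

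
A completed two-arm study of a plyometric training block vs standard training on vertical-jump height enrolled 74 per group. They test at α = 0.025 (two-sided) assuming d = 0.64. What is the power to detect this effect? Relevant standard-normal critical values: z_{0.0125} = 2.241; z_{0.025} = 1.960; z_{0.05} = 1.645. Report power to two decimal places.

power ≈ 0.95

For two equal groups, power = Φ(d·√(n/2) − z_{α/2}).
d·√(n/2) = 0.64 × √(74/2) = 0.64 × 6.083 = 3.893.
z_β = 3.893 − 2.241 = 1.652.
Power = Φ(1.652) = 0.951.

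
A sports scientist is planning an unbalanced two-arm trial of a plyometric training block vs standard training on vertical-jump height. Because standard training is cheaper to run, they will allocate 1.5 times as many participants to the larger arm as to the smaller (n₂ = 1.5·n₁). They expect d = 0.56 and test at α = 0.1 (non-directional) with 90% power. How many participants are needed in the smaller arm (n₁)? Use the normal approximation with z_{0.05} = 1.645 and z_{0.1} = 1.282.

n₁ = 46

With allocation ratio k = n₂/n₁ = 1.5, Var(x̄₁−x̄₂) = σ²(1/n₁ + 1/(k·n₁)) = σ²·(k+1)/(k·n₁).
So n₁ = (1 + 1/k)·((z_{α/2} + z_β)/d)² = 1.667 × (2.927/0.56)².
n₁ = 1.667 × 27.32 = 45.5.
Round up: n₁ = 46, giving n₂ = 1.5 × 46 = 69.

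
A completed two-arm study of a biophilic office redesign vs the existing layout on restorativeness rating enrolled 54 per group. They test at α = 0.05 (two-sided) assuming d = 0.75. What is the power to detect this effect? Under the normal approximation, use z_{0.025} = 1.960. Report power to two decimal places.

power ≈ 0.97

For two equal groups, power = Φ(d·√(n/2) − z_{α/2}).
d·√(n/2) = 0.75 × √(54/2) = 0.75 × 5.196 = 3.897.
z_β = 3.897 − 1.960 = 1.937.
Power = Φ(1.937) = 0.974.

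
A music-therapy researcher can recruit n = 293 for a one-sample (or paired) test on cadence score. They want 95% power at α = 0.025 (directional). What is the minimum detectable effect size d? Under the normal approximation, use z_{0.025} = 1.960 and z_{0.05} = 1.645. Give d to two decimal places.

For a single sample (or paired design) of n = 293: d_min = (z_{α} + z_β)/√n.
z-sum = 1.960 + 1.645 = 3.605.
d_min = 3.605 / √293 = 3.605 / 17.117 = 0.211.

d_min ≈ 0.21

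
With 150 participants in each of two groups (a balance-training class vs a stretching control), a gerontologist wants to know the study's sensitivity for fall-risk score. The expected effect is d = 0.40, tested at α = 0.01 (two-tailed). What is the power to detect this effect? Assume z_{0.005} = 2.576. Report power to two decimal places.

For two equal groups, power = Φ(d·√(n/2) − z_{α/2}).
d·√(n/2) = 0.40 × √(150/2) = 0.40 × 8.660 = 3.464.
z_β = 3.464 − 2.576 = 0.888.
Power = Φ(0.888) = 0.813.

power ≈ 0.81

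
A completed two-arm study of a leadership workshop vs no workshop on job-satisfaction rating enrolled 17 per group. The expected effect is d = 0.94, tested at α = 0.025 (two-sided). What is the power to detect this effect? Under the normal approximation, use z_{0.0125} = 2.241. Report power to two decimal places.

For two equal groups, power = Φ(d·√(n/2) − z_{α/2}).
d·√(n/2) = 0.94 × √(17/2) = 0.94 × 2.915 = 2.741.
z_β = 2.741 − 2.241 = 0.500.
Power = Φ(0.500) = 0.691.

power ≈ 0.69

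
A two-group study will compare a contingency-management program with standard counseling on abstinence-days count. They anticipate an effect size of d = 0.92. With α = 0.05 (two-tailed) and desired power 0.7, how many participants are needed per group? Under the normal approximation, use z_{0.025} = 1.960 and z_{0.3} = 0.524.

For two independent groups with equal n: n = 2·((z_{α/2} + z_β) / d)².
z_{α/2} + z_β = 1.960 + 0.524 = 2.484.
n = 2 × (2.484 / 0.92)² = 2 × 2.700² = 2 × 7.29 = 14.6.
Round up to the next whole participant.

n = 15 per group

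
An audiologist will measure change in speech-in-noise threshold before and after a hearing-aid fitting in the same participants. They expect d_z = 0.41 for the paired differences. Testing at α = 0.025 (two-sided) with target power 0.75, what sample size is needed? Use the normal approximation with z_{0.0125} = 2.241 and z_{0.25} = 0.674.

For a paired (one-sample on differences) test: n = ((z_{α/2} + z_β) / d)².
z_{α/2} + z_β = 2.241 + 0.674 = 2.915.
n = (2.915 / 0.41)² = 7.110² = 50.55.
Round up.

n = 51 pairs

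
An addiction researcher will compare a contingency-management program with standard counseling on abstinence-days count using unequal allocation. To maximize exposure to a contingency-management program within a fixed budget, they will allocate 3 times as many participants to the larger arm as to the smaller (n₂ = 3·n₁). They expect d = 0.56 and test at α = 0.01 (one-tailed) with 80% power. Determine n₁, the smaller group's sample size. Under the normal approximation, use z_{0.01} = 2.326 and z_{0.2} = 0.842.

With allocation ratio k = n₂/n₁ = 3, Var(x̄₁−x̄₂) = σ²(1/n₁ + 1/(k·n₁)) = σ²·(k+1)/(k·n₁).
So n₁ = (1 + 1/k)·((z_{α} + z_β)/d)² = 1.333 × (3.168/0.56)².
n₁ = 1.333 × 32.00 = 42.7.
Round up: n₁ = 43, giving n₂ = 3 × 43 = 129.

n₁ = 43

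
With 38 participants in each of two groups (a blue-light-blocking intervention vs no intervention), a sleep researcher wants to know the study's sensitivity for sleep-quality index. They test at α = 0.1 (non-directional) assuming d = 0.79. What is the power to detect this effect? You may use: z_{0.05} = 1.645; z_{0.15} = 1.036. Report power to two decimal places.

power ≈ 0.96

For two equal groups, power = Φ(d·√(n/2) − z_{α/2}).
d·√(n/2) = 0.79 × √(38/2) = 0.79 × 4.359 = 3.444.
z_β = 3.444 − 1.645 = 1.799.
Power = Φ(1.799) = 0.964.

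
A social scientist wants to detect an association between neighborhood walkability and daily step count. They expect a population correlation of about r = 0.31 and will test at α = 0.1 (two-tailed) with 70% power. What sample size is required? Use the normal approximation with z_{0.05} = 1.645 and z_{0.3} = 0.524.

Fisher's z: C = ½·ln((1+r)/(1−r)) = ½·ln(1.8986) = 0.3205.
n = ((z_{α/2} + z_β)/C)² + 3.
(1.645 + 0.524) / 0.3205 = 2.169 / 0.3205 = 6.768.
n = 6.768² + 3 = 45.80 + 3 = 48.8.
Round up.

n = 49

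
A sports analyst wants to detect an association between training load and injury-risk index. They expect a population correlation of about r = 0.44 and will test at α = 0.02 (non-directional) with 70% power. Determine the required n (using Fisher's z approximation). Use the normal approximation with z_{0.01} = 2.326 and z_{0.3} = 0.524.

n = 40

Fisher's z: C = ½·ln((1+r)/(1−r)) = ½·ln(2.5714) = 0.4722.
n = ((z_{α/2} + z_β)/C)² + 3.
(2.326 + 0.524) / 0.4722 = 2.850 / 0.4722 = 6.036.
n = 6.036² + 3 = 36.43 + 3 = 39.4.
Round up.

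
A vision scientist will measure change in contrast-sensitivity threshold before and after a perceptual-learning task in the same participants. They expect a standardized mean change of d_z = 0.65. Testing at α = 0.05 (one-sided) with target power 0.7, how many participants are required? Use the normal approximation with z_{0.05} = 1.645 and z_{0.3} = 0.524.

n = 12 pairs

For a paired (one-sample on differences) test: n = ((z_{α} + z_β) / d)².
z_{α} + z_β = 1.645 + 0.524 = 2.169.
n = (2.169 / 0.65)² = 3.337² = 11.14.
Round up.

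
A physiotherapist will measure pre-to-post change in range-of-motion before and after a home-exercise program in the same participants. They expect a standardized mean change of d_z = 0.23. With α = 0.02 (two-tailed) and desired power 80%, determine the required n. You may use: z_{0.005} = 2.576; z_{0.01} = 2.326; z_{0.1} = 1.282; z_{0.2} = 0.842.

For a paired (one-sample on differences) test: n = ((z_{α/2} + z_β) / d)².
z_{α/2} + z_β = 2.326 + 0.842 = 3.168.
n = (3.168 / 0.23)² = 13.774² = 189.72.
Round up.

n = 190 pairs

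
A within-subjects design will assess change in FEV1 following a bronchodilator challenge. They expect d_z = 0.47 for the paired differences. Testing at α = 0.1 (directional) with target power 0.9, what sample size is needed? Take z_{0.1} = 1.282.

For a paired (one-sample on differences) test: n = ((z_{α} + z_β) / d)².
z_{α} + z_β = 1.282 + 1.282 = 2.564.
n = (2.564 / 0.47)² = 5.455² = 29.76.
Round up.

n = 30 pairs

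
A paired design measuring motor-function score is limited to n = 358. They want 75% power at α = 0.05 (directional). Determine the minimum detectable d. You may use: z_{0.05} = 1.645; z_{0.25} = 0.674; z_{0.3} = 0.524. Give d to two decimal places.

For a single sample (or paired design) of n = 358: d_min = (z_{α} + z_β)/√n.
z-sum = 1.645 + 0.674 = 2.319.
d_min = 2.319 / √358 = 2.319 / 18.921 = 0.123.

d_min ≈ 0.12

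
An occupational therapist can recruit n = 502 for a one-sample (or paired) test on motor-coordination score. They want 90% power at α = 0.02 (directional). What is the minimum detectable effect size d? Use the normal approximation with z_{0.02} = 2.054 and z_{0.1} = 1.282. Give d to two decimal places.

d_min ≈ 0.15

For a single sample (or paired design) of n = 502: d_min = (z_{α} + z_β)/√n.
z-sum = 2.054 + 1.282 = 3.336.
d_min = 3.336 / √502 = 3.336 / 22.405 = 0.149.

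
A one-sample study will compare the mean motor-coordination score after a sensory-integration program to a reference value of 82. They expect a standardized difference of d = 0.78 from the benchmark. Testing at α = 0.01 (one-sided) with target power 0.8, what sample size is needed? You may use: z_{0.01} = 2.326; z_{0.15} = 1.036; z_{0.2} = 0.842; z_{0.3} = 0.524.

For a one-sample test: n = ((z_{α} + z_β) / d)².
z_{α} + z_β = 2.326 + 0.842 = 3.168.
n = (3.168 / 0.78)² = 4.062² = 16.50.
Round up.

n = 17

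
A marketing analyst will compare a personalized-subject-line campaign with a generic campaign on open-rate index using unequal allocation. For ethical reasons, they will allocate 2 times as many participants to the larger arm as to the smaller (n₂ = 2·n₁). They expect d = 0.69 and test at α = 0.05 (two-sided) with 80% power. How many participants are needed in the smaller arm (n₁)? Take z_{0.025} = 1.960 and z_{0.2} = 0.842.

With allocation ratio k = n₂/n₁ = 2, Var(x̄₁−x̄₂) = σ²(1/n₁ + 1/(k·n₁)) = σ²·(k+1)/(k·n₁).
So n₁ = (1 + 1/k)·((z_{α/2} + z_β)/d)² = 1.500 × (2.802/0.69)².
n₁ = 1.500 × 16.49 = 24.7.
Round up: n₁ = 25, giving n₂ = 2 × 25 = 50.

n₁ = 25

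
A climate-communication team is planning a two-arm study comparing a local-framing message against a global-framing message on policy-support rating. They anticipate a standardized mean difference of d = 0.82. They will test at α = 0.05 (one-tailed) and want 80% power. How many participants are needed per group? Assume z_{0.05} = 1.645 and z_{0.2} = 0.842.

n = 19 per group

For two independent groups with equal n: n = 2·((z_{α} + z_β) / d)².
z_{α} + z_β = 1.645 + 0.842 = 2.487.
n = 2 × (2.487 / 0.82)² = 2 × 3.033² = 2 × 9.20 = 18.4.
Round up to the next whole participant.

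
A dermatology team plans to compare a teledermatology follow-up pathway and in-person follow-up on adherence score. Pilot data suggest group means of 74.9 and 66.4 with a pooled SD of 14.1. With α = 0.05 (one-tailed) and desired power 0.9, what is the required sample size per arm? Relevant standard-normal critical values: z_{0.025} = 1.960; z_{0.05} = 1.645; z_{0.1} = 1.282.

n = 48 per group

Cohen's d = |M₁ − M₂| / SD_pooled = |74.9 − 66.4| / 14.1 = 8.5 / 14.1 = 0.603.
For two independent groups with equal n: n = 2·((z_{α} + z_β) / d)².
z_{α} + z_β = 1.645 + 1.282 = 2.927.
n = 2 × (2.927 / 0.603)² = 2 × 4.854² = 2 × 23.56 = 47.1.
Round up to the next whole participant.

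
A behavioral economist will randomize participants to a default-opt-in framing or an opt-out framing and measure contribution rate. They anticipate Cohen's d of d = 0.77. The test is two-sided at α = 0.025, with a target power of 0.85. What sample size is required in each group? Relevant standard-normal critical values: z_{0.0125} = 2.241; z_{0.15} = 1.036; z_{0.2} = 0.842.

n = 37 per group

For two independent groups with equal n: n = 2·((z_{α/2} + z_β) / d)².
z_{α/2} + z_β = 2.241 + 1.036 = 3.277.
n = 2 × (3.277 / 0.77)² = 2 × 4.256² = 2 × 18.11 = 36.2.
Round up to the next whole participant.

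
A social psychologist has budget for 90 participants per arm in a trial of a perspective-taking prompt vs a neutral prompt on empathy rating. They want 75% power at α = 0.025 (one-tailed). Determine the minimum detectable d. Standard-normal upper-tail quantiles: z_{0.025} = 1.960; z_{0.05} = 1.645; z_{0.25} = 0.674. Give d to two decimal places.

For two independent groups of n = 90 each: d_min = (z_{α} + z_β)·√(2/n).
z-sum = 1.960 + 0.674 = 2.634.
d_min = 2.634 × √(2/90) = 2.634 × 0.1491 = 0.393.

d_min ≈ 0.39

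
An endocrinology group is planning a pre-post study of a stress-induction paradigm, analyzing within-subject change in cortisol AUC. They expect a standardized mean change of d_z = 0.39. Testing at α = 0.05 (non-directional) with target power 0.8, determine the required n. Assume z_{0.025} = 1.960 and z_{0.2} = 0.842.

For a paired (one-sample on differences) test: n = ((z_{α/2} + z_β) / d)².
z_{α/2} + z_β = 1.960 + 0.842 = 2.802.
n = (2.802 / 0.39)² = 7.185² = 51.62.
Round up.

n = 52 pairs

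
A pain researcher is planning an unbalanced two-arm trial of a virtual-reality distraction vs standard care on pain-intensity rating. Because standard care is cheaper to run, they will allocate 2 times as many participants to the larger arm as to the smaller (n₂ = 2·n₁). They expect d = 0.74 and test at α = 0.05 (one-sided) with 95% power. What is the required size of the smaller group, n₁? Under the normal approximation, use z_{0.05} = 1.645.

n₁ = 30

With allocation ratio k = n₂/n₁ = 2, Var(x̄₁−x̄₂) = σ²(1/n₁ + 1/(k·n₁)) = σ²·(k+1)/(k·n₁).
So n₁ = (1 + 1/k)·((z_{α} + z_β)/d)² = 1.500 × (3.290/0.74)².
n₁ = 1.500 × 19.77 = 29.6.
Round up: n₁ = 30, giving n₂ = 2 × 30 = 60.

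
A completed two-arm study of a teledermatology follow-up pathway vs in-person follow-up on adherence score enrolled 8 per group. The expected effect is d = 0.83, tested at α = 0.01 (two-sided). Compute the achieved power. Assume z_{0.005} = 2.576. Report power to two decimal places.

power ≈ 0.18

For two equal groups, power = Φ(d·√(n/2) − z_{α/2}).
d·√(n/2) = 0.83 × √(8/2) = 0.83 × 2.000 = 1.660.
z_β = 1.660 − 2.576 = -0.916.
Power = Φ(-0.916) = 0.180.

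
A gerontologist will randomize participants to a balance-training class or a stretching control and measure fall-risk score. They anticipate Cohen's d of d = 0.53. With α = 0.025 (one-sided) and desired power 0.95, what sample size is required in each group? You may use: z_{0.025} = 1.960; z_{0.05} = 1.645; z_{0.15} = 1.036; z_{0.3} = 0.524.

n = 93 per group

For two independent groups with equal n: n = 2·((z_{α} + z_β) / d)².
z_{α} + z_β = 1.960 + 1.645 = 3.605.
n = 2 × (3.605 / 0.53)² = 2 × 6.802² = 2 × 46.27 = 92.5.
Round up to the next whole participant.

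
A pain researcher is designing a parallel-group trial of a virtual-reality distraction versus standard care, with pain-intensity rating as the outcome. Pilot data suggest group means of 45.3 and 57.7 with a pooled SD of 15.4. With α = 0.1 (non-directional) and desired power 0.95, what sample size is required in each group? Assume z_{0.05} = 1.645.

n = 34 per group

Cohen's d = |M₁ − M₂| / SD_pooled = |45.3 − 57.7| / 15.4 = 12.4 / 15.4 = 0.805.
For two independent groups with equal n: n = 2·((z_{α/2} + z_β) / d)².
z_{α/2} + z_β = 1.645 + 1.645 = 3.290.
n = 2 × (3.290 / 0.805)² = 2 × 4.087² = 2 × 16.70 = 33.4.
Round up to the next whole participant.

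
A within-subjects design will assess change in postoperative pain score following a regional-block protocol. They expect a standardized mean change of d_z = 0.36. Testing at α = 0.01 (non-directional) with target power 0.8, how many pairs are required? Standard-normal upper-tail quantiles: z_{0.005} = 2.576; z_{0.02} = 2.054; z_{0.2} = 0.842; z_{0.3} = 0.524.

For a paired (one-sample on differences) test: n = ((z_{α/2} + z_β) / d)².
z_{α/2} + z_β = 2.576 + 0.842 = 3.418.
n = (3.418 / 0.36)² = 9.494² = 90.14.
Round up.

n = 91 pairs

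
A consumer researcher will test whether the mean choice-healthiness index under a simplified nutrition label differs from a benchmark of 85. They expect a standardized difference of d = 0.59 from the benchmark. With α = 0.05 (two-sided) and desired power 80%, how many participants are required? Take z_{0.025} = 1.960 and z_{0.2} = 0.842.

n = 23

For a one-sample test: n = ((z_{α/2} + z_β) / d)².
z_{α/2} + z_β = 1.960 + 0.842 = 2.802.
n = (2.802 / 0.59)² = 4.749² = 22.55.
Round up.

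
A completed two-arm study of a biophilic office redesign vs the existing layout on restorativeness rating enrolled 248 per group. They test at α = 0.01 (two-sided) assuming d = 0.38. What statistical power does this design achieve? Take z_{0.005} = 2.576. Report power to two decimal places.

power ≈ 0.95

For two equal groups, power = Φ(d·√(n/2) − z_{α/2}).
d·√(n/2) = 0.38 × √(248/2) = 0.38 × 11.136 = 4.232.
z_β = 4.232 − 2.576 = 1.656.
Power = Φ(1.656) = 0.951.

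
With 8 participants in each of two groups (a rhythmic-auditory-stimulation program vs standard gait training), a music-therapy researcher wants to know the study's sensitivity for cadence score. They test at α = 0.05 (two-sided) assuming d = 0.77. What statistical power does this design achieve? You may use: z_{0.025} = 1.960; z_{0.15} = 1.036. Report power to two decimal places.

power ≈ 0.34

For two equal groups, power = Φ(d·√(n/2) − z_{α/2}).
d·√(n/2) = 0.77 × √(8/2) = 0.77 × 2.000 = 1.540.
z_β = 1.540 − 1.960 = -0.420.
Power = Φ(-0.420) = 0.337.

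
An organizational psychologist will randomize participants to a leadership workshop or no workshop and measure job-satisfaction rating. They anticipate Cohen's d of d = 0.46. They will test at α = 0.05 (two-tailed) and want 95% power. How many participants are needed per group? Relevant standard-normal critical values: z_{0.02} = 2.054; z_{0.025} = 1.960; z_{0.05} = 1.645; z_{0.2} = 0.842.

For two independent groups with equal n: n = 2·((z_{α/2} + z_β) / d)².
z_{α/2} + z_β = 1.960 + 1.645 = 3.605.
n = 2 × (3.605 / 0.46)² = 2 × 7.837² = 2 × 61.42 = 122.8.
Round up to the next whole participant.

n = 123 per group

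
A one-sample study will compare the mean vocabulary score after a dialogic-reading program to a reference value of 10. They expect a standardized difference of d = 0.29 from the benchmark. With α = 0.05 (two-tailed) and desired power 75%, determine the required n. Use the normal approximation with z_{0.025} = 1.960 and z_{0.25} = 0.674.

For a one-sample test: n = ((z_{α/2} + z_β) / d)².
z_{α/2} + z_β = 1.960 + 0.674 = 2.634.
n = (2.634 / 0.29)² = 9.083² = 82.50.
Round up.

n = 83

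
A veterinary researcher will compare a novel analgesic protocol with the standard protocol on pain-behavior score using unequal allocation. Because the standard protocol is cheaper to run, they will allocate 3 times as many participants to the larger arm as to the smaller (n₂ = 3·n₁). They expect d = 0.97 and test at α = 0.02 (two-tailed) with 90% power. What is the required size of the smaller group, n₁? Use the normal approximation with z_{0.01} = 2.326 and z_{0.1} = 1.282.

With allocation ratio k = n₂/n₁ = 3, Var(x̄₁−x̄₂) = σ²(1/n₁ + 1/(k·n₁)) = σ²·(k+1)/(k·n₁).
So n₁ = (1 + 1/k)·((z_{α/2} + z_β)/d)² = 1.333 × (3.608/0.97)².
n₁ = 1.333 × 13.84 = 18.4.
Round up: n₁ = 19, giving n₂ = 3 × 19 = 57.

n₁ = 19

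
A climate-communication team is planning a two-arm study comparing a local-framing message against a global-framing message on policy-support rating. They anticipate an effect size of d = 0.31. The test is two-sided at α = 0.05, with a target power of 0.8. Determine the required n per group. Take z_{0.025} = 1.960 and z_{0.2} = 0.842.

n = 164 per group

For two independent groups with equal n: n = 2·((z_{α/2} + z_β) / d)².
z_{α/2} + z_β = 1.960 + 0.842 = 2.802.
n = 2 × (2.802 / 0.31)² = 2 × 9.039² = 2 × 81.70 = 163.4.
Round up to the next whole participant.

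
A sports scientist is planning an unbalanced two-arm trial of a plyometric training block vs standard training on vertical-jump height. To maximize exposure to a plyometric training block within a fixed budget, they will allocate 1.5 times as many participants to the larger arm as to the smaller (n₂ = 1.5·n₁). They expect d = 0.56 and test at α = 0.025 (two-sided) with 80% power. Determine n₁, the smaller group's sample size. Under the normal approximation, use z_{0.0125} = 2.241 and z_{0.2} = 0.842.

n₁ = 51

With allocation ratio k = n₂/n₁ = 1.5, Var(x̄₁−x̄₂) = σ²(1/n₁ + 1/(k·n₁)) = σ²·(k+1)/(k·n₁).
So n₁ = (1 + 1/k)·((z_{α/2} + z_β)/d)² = 1.667 × (3.083/0.56)².
n₁ = 1.667 × 30.31 = 50.5.
Round up: n₁ = 51, giving n₂ = ⌈1.5 × 51⌉ = ⌈76.5⌉ = 77.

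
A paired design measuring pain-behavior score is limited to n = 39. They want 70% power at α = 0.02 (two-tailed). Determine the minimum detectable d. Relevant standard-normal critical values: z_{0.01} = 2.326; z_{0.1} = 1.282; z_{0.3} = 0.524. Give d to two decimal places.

d_min ≈ 0.46

For a single sample (or paired design) of n = 39: d_min = (z_{α/2} + z_β)/√n.
z-sum = 2.326 + 0.524 = 2.850.
d_min = 2.850 / √39 = 2.850 / 6.245 = 0.456.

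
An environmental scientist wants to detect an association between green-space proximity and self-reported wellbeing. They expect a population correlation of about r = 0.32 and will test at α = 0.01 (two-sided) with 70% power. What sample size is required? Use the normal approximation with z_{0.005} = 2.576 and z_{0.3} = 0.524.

Fisher's z: C = ½·ln((1+r)/(1−r)) = ½·ln(1.9412) = 0.3316.
n = ((z_{α/2} + z_β)/C)² + 3.
(2.576 + 0.524) / 0.3316 = 3.100 / 0.3316 = 9.349.
n = 9.349² + 3 = 87.40 + 3 = 90.4.
Round up.

n = 91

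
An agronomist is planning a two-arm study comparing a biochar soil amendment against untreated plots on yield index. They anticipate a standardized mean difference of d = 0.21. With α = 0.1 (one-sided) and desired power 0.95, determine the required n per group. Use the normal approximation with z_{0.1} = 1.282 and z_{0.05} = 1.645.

For two independent groups with equal n: n = 2·((z_{α} + z_β) / d)².
z_{α} + z_β = 1.282 + 1.645 = 2.927.
n = 2 × (2.927 / 0.21)² = 2 × 13.938² = 2 × 194.27 = 388.5.
Round up to the next whole participant.

n = 389 per group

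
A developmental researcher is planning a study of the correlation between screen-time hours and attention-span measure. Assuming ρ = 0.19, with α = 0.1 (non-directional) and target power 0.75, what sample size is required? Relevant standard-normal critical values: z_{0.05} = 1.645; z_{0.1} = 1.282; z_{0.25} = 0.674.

Fisher's z: C = ½·ln((1+r)/(1−r)) = ½·ln(1.4691) = 0.1923.
n = ((z_{α/2} + z_β)/C)² + 3.
(1.645 + 0.674) / 0.1923 = 2.319 / 0.1923 = 12.059.
n = 12.059² + 3 = 145.43 + 3 = 148.4.
Round up.

n = 149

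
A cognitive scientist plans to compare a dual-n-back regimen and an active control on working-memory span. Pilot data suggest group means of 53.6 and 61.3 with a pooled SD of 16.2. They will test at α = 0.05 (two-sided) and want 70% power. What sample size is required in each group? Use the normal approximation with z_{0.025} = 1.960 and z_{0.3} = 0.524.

n = 55 per group

Cohen's d = |M₁ − M₂| / SD_pooled = |53.6 − 61.3| / 16.2 = 7.7 / 16.2 = 0.475.
For two independent groups with equal n: n = 2·((z_{α/2} + z_β) / d)².
z_{α/2} + z_β = 1.960 + 0.524 = 2.484.
n = 2 × (2.484 / 0.475)² = 2 × 5.229² = 2 × 27.35 = 54.7.
Round up to the next whole participant.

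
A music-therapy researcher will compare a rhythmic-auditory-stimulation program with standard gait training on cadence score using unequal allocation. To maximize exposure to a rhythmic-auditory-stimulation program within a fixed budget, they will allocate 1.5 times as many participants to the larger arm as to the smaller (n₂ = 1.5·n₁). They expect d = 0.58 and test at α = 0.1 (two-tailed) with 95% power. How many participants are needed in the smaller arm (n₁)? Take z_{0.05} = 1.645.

With allocation ratio k = n₂/n₁ = 1.5, Var(x̄₁−x̄₂) = σ²(1/n₁ + 1/(k·n₁)) = σ²·(k+1)/(k·n₁).
So n₁ = (1 + 1/k)·((z_{α/2} + z_β)/d)² = 1.667 × (3.290/0.58)².
n₁ = 1.667 × 32.18 = 53.6.
Round up: n₁ = 54, giving n₂ = 1.5 × 54 = 81.

n₁ = 54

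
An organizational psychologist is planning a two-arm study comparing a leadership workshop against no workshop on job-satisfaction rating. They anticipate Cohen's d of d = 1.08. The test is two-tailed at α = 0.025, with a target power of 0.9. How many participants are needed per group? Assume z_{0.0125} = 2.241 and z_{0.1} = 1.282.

n = 22 per group

For two independent groups with equal n: n = 2·((z_{α/2} + z_β) / d)².
z_{α/2} + z_β = 2.241 + 1.282 = 3.523.
n = 2 × (3.523 / 1.08)² = 2 × 3.262² = 2 × 10.64 = 21.3.
Round up to the next whole participant.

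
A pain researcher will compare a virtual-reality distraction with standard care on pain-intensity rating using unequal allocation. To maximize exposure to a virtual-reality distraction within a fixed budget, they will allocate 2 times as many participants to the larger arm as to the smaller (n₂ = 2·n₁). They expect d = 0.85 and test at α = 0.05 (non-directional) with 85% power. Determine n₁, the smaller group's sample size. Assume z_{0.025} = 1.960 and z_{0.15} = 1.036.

n₁ = 19

With allocation ratio k = n₂/n₁ = 2, Var(x̄₁−x̄₂) = σ²(1/n₁ + 1/(k·n₁)) = σ²·(k+1)/(k·n₁).
So n₁ = (1 + 1/k)·((z_{α/2} + z_β)/d)² = 1.500 × (2.996/0.85)².
n₁ = 1.500 × 12.42 = 18.6.
Round up: n₁ = 19, giving n₂ = 2 × 19 = 38.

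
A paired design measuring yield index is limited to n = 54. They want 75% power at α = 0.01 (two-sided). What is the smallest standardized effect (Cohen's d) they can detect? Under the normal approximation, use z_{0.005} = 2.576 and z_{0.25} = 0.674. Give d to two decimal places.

For a single sample (or paired design) of n = 54: d_min = (z_{α/2} + z_β)/√n.
z-sum = 2.576 + 0.674 = 3.250.
d_min = 3.250 / √54 = 3.250 / 7.348 = 0.442.

d_min ≈ 0.44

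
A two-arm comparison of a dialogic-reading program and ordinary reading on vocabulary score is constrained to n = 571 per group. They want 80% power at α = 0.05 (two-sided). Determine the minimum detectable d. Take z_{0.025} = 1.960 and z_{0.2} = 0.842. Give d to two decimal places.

d_min ≈ 0.17

For two independent groups of n = 571 each: d_min = (z_{α/2} + z_β)·√(2/n).
z-sum = 1.960 + 0.842 = 2.802.
d_min = 2.802 × √(2/571) = 2.802 × 0.0592 = 0.166.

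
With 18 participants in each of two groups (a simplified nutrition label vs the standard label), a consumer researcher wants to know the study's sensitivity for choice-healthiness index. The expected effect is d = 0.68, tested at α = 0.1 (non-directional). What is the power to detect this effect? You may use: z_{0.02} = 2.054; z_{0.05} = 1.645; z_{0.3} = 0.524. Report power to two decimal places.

For two equal groups, power = Φ(d·√(n/2) − z_{α/2}).
d·√(n/2) = 0.68 × √(18/2) = 0.68 × 3.000 = 2.040.
z_β = 2.040 − 1.645 = 0.395.
Power = Φ(0.395) = 0.654.

power ≈ 0.65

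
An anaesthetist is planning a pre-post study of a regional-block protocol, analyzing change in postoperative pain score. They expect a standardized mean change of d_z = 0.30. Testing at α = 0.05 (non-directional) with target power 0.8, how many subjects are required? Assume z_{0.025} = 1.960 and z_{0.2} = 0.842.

n = 88 pairs

For a paired (one-sample on differences) test: n = ((z_{α/2} + z_β) / d)².
z_{α/2} + z_β = 1.960 + 0.842 = 2.802.
n = (2.802 / 0.30)² = 9.340² = 87.24.
Round up.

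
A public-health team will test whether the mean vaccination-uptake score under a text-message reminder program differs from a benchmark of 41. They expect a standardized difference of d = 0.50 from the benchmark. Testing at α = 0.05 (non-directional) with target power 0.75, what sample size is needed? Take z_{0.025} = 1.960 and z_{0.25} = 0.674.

For a one-sample test: n = ((z_{α/2} + z_β) / d)².
z_{α/2} + z_β = 1.960 + 0.674 = 2.634.
n = (2.634 / 0.50)² = 5.268² = 27.75.
Round up.

n = 28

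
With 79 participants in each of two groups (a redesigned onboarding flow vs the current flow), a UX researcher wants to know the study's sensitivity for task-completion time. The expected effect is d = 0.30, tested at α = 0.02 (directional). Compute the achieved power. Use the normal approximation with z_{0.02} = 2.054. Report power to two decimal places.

power ≈ 0.43

For two equal groups, power = Φ(d·√(n/2) − z_{α}).
d·√(n/2) = 0.30 × √(79/2) = 0.30 × 6.285 = 1.885.
z_β = 1.885 − 2.054 = -0.169.
Power = Φ(-0.169) = 0.433.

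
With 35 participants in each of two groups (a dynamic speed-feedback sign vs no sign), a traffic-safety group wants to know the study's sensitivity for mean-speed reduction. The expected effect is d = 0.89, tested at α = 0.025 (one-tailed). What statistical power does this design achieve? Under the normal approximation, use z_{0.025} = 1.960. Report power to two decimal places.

For two equal groups, power = Φ(d·√(n/2) − z_{α}).
d·√(n/2) = 0.89 × √(35/2) = 0.89 × 4.183 = 3.723.
z_β = 3.723 − 1.960 = 1.763.
Power = Φ(1.763) = 0.961.

power ≈ 0.96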